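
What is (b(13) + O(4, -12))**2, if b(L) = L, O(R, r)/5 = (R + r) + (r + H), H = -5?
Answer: 12544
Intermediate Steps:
O(R, r) = -25 + 5*R + 10*r (O(R, r) = 5*((R + r) + (r - 5)) = 5*((R + r) + (-5 + r)) = 5*(-5 + R + 2*r) = -25 + 5*R + 10*r)
(b(13) + O(4, -12))**2 = (13 + (-25 + 5*4 + 10*(-12)))**2 = (13 + (-25 + 20 - 120))**2 = (13 - 125)**2 = (-112)**2 = 12544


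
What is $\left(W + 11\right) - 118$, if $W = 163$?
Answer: $56$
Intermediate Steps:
$\left(W + 11\right) - 118 = \left(163 + 11\right) - 118 = 174 - 118 = 56$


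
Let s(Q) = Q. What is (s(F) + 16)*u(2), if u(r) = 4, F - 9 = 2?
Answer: 108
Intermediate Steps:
F = 11 (F = 9 + 2 = 11)
(s(F) + 16)*u(2) = (11 + 16)*4 = 27*4 = 108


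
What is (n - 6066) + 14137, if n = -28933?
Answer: -20862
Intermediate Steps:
(n - 6066) + 14137 = (-28933 - 6066) + 14137 = -34999 + 14137 = -20862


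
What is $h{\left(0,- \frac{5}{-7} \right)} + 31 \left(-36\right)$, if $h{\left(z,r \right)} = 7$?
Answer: $-1109$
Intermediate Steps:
$h{\left(0,- \frac{5}{-7} \right)} + 31 \left(-36\right) = 7 + 31 \left(-36\right) = 7 - 1116 = -1109$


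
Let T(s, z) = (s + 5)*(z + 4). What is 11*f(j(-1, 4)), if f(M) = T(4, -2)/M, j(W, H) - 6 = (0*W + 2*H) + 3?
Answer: 198/17 ≈ 11.647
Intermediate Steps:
j(W, H) = 9 + 2*H (j(W, H) = 6 + ((0*W + 2*H) + 3) = 6 + ((0 + 2*H) + 3) = 6 + (2*H + 3) = 6 + (3 + 2*H) = 9 + 2*H)
T(s, z) = (4 + z)*(5 + s) (T(s, z) = (5 + s)*(4 + z) = (4 + z)*(5 + s))
f(M) = 18/M (f(M) = (20 + 4*4 + 5*(-2) + 4*(-2))/M = (20 + 16 - 10 - 8)/M = 18/M)
11*f(j(-1, 4)) = 11*(18/(9 + 2*4)) = 11*(18/(9 + 8)) = 11*(18/17) = 198/17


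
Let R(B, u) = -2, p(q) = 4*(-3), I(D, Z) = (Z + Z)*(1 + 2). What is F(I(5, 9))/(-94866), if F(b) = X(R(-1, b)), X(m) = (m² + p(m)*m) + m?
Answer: -13/47433 ≈ -0.00027407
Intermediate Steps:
I(D, Z) = 6*Z (I(D, Z) = (2*Z)*3 = 6*Z)
p(q) = -12
X(m) = m² - 11*m (X(m) = (m² - 12*m) + m = m² - 11*m)
F(b) = 26 (F(b) = -2*(-11 - 2) = -2*(-13) = 26)
F(I(5, 9))/(-94866) = 26/(-94866) = 26*(-1/94866) = -13/47433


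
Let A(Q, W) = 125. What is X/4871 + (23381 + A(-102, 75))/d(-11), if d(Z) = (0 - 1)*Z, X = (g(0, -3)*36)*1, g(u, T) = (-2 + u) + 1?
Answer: 114497330/53581 ≈ 2136.9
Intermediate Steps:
g(u, T) = -1 + u
X = -36 (X = ((-1 + 0)*36)*1 = -1*36*1 = -36*1 = -36)
d(Z) = -Z
X/4871 + (23381 + A(-102, 75))/d(-11) = -36/4871 + (23381 + 125)/((-1*(-11))) = -36*1/4871 + 23506/11 = -36/4871 + 23506*(1/11) = -36/4871 + 23506/11 = 114497330/53581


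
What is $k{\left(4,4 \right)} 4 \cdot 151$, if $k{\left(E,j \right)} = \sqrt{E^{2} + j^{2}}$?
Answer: $2416 \sqrt{2} \approx 3416.7$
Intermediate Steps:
$k{\left(4,4 \right)} 4 \cdot 151 = \sqrt{4^{2} + 4^{2}} \cdot 4 \cdot 151 = \sqrt{16 + 16} \cdot 604 = \sqrt{32} \cdot 604 = 4 \sqrt{2} \cdot 604 = 2416 \sqrt{2}$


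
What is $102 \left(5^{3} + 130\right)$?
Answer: $26010$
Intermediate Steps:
$102 \left(5^{3} + 130\right) = 102 \left(125 + 130\right) = 102 \cdot 255 = 26010$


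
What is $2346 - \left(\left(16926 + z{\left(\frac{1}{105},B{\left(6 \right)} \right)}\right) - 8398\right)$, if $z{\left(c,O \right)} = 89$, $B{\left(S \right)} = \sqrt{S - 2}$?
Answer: $-6271$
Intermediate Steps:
$B{\left(S \right)} = \sqrt{-2 + S}$
$2346 - \left(\left(16926 + z{\left(\frac{1}{105},B{\left(6 \right)} \right)}\right) - 8398\right) = 2346 - \left(\left(16926 + 89\right) - 8398\right) = 2346 - \left(17015 - 8398\right) = 2346 - 8617 = -6271$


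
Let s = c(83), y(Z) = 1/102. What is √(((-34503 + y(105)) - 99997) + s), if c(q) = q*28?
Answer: I*√1375159002/102 ≈ 363.56*I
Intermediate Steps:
y(Z) = 1/102
c(q) = 28*q
s = 2324 (s = 28*83 = 2324)
√(((-34503 + y(105)) - 99997) + s) = √(((-34503 + 1/102) - 99997) + 2324) = √((-3519305/102 - 99997) + 2324) = √(-13718999/102 + 2324) = √(-13481951/102) = I*√1375159002/102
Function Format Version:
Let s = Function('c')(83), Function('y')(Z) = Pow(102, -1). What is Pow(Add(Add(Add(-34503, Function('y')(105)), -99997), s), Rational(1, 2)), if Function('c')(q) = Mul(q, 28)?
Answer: Mul(Rational(1, 102), I, Pow(1375159002, Rational(1, 2))) ≈ Mul(363.56, I)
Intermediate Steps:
Function('y')(Z) = Rational(1, 102)
Function('c')(q) = Mul(28, q)
s = 2324 (s = Mul(28, 83) = 2324)
Pow(Add(Add(Add(-34503, Function('y')(105)), -99997), s), Rational(1, 2)) = Pow(Add(Add(Add(-34503, Rational(1, 102)), -99997), 2324), Rational(1, 2)) = Pow(Add(Add(Rational(-3519305, 102), -99997), 2324), Rational(1, 2)) = Pow(Add(Rational(-13718999, 102), 2324), Rational(1, 2)) = Pow(Rational(-13481951, 102), Rational(1, 2)) = Mul(Rational(1, 102), I, Pow(1375159002, Rational(1, 2)))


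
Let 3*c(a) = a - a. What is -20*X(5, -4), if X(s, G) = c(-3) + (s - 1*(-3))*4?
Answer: -640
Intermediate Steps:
c(a) = 0 (c(a) = (a - a)/3 = (⅓)*0 = 0)
X(s, G) = 12 + 4*s (X(s, G) = 0 + (s - 1*(-3))*4 = 0 + (s + 3)*4 = 0 + (3 + s)*4 = 0 + (12 + 4*s) = 12 + 4*s)
-20*X(5, -4) = -20*(12 + 4*5) = -20*(12 + 20) = -20*32 = -640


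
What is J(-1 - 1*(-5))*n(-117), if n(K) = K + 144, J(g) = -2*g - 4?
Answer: -324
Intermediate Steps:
J(g) = -4 - 2*g
n(K) = 144 + K
J(-1 - 1*(-5))*n(-117) = (-4 - 2*(-1 - 1*(-5)))*(144 - 117) = (-4 - 2*(-1 + 5))*27 = (-4 - 2*4)*27 = (-4 - 8)*27 = -12*27 = -324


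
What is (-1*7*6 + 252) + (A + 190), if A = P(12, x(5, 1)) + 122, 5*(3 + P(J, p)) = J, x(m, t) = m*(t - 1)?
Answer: 2607/5 ≈ 521.40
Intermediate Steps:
x(m, t) = m*(-1 + t)
P(J, p) = -3 + J/5
A = 607/5 (A = (-3 + (⅕)*12) + 122 = (-3 + 12/5) + 122 = -⅗ + 122 = 607/5 ≈ 121.40)
(-1*7*6 + 252) + (A + 190) = (-1*7*6 + 252) + (607/5 + 190) = (-7*6 + 252) + 1557/5 = (-42 + 252) + 1557/5 = 210 + 1557/5 = 2607/5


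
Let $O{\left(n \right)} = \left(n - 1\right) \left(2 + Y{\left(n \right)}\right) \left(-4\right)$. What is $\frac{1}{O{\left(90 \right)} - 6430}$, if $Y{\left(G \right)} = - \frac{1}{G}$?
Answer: $- \frac{45}{321212} \approx -0.00014009$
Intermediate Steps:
$O{\left(n \right)} = \left(-1 + n\right) \left(-8 + \frac{4}{n}\right)$ ($O{\left(n \right)} = \left(n - 1\right) \left(2 - \frac{1}{n}\right) \left(-4\right) = \left(-1 + n\right) \left(-8 + \frac{4}{n}\right)$)
$\frac{1}{O{\left(90 \right)} - 6430} = \frac{1}{\left(12 - 720 - \frac{4}{90}\right) - 6430} = \frac{1}{\left(12 - 720 - \frac{2}{45}\right) - 6430} = \frac{1}{- \frac{31862}{45} - 6430} = \frac{1}{- \frac{321212}{45}} = - \frac{45}{321212}$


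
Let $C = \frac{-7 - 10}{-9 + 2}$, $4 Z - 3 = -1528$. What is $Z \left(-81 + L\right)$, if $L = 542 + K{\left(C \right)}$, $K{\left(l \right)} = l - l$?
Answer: $- \frac{703025}{4} \approx -1.7576 \cdot 10^{5}$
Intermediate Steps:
$Z = - \frac{1525}{4}$ ($Z = \frac{3}{4} + \frac{1}{4} \left(-1528\right) = \frac{3}{4} - 382 = - \frac{1525}{4} \approx -381.25$)
$C = \frac{17}{7}$ ($C = - \frac{17}{-7} = \left(-17\right) \left(- \frac{1}{7}\right) = \frac{17}{7} \approx 2.4286$)
$K{\left(l \right)} = 0$
$L = 542$ ($L = 542 + 0 = 542$)
$Z \left(-81 + L\right) = - \frac{1525 \left(-81 + 542\right)}{4} = \left(- \frac{1525}{4}\right) 461 = - \frac{703025}{4}$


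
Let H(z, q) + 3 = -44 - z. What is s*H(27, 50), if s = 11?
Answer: -814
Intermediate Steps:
H(z, q) = -47 - z (H(z, q) = -3 + (-44 - z) = -47 - z)
s*H(27, 50) = 11*(-47 - 1*27) = 11*(-47 - 27) = 11*(-74) = -814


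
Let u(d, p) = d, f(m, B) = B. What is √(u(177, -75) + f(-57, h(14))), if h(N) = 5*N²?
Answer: √1157 ≈ 34.015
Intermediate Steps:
√(u(177, -75) + f(-57, h(14))) = √(177 + 5*14²) = √(177 + 5*196) = √(177 + 980) = √1157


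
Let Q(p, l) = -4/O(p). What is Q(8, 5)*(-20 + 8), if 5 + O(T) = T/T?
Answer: -12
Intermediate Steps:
O(T) = -4 (O(T) = -5 + T/T = -5 + 1 = -4)
Q(p, l) = 1 (Q(p, l) = -4/(-4) = -4*(-1/4) = 1)
Q(8, 5)*(-20 + 8) = 1*(-20 + 8) = 1*(-12) = -12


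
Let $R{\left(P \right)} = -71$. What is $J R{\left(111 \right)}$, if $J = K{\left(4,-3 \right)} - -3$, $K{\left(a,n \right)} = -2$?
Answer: $-71$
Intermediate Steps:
$J = 1$ ($J = -2 - -3 = -2 + 3 = 1$)
$J R{\left(111 \right)} = 1 \left(-71\right) = -71$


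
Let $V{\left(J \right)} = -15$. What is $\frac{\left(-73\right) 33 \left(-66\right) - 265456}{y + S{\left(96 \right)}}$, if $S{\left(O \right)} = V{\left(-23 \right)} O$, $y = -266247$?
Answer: $\frac{106462}{267687} \approx 0.39771$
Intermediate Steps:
$S{\left(O \right)} = - 15 O$
$\frac{\left(-73\right) 33 \left(-66\right) - 265456}{y + S{\left(96 \right)}} = \frac{\left(-73\right) 33 \left(-66\right) - 265456}{-266247 - 1440} = \frac{\left(-2409\right) \left(-66\right) - 265456}{-266247 - 1440} = \frac{158994 - 265456}{-267687} = \left(-106462\right) \left(- \frac{1}{267687}\right) = \frac{106462}{267687}$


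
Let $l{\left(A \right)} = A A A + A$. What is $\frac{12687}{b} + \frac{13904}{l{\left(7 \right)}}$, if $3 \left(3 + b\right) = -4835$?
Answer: $\frac{3859259}{121100} \approx 31.868$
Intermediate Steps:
$b = - \frac{4844}{3}$ ($b = -3 + \frac{1}{3} \left(-4835\right) = -3 - \frac{4835}{3} = - \frac{4844}{3} \approx -1614.7$)
$l{\left(A \right)} = A + A^{3}$ ($l{\left(A \right)} = A^{2} A + A = A^{3} + A = A + A^{3}$)
$\frac{12687}{b} + \frac{13904}{l{\left(7 \right)}} = \frac{12687}{- \frac{4844}{3}} + \frac{13904}{7 + 7^{3}} = 12687 \left(- \frac{3}{4844}\right) + \frac{13904}{7 + 343} = - \frac{38061}{4844} + \frac{13904}{350} = - \frac{38061}{4844} + 13904 \cdot \frac{1}{350} = - \frac{38061}{4844} + \frac{6952}{175} = \frac{3859259}{121100}$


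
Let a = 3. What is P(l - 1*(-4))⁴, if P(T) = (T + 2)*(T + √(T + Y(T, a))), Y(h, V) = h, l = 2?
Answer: 16515072 + 9437184*√3 ≈ 3.2861e+7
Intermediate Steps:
P(T) = (2 + T)*(T + √2*√T) (P(T) = (T + 2)*(T + √(T + T)) = (2 + T)*(T + √(2*T)) = (2 + T)*(T + √2*√T))
P(l - 1*(-4))⁴ = ((2 - 1*(-4))² + 2*(2 - 1*(-4)) + √2*(2 - 1*(-4))^(3/2) + 2*√2*√(2 - 1*(-4)))⁴ = ((2 + 4)² + 2*(2 + 4) + √2*(2 + 4)^(3/2) + 2*√2*√(2 + 4))⁴ = (6² + 2*6 + √2*6^(3/2) + 2*√2*√6)⁴ = (36 + 12 + √2*(6*√6) + 4*√3)⁴ = (36 + 12 + 12*√3 + 4*√3)⁴ = (48 + 16*√3)⁴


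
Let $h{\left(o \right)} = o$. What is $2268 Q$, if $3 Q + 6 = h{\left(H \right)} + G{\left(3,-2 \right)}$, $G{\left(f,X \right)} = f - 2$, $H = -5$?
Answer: $-7560$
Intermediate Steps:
$G{\left(f,X \right)} = -2 + f$
$Q = - \frac{10}{3}$ ($Q = -2 + \frac{-5 + \left(-2 + 3\right)}{3} = -2 + \frac{-5 + 1}{3} = -2 + \frac{1}{3} \left(-4\right) = -2 - \frac{4}{3} = - \frac{10}{3} \approx -3.3333$)
$2268 Q = 2268 \left(- \frac{10}{3}\right) = -7560$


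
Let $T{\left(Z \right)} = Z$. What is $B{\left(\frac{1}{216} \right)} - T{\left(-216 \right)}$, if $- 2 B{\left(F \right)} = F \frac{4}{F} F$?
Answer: $\frac{23327}{108} \approx 215.99$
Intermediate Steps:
$B{\left(F \right)} = - 2 F$ ($B{\left(F \right)} = - \frac{F \frac{4}{F} F}{2} = - \frac{4 F}{2} = - 2 F$)
$B{\left(\frac{1}{216} \right)} - T{\left(-216 \right)} = - \frac{2}{216} - -216 = \left(-2\right) \frac{1}{216} + 216 = - \frac{1}{108} + 216 = \frac{23327}{108}$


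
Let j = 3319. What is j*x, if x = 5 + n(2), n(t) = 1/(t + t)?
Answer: 69699/4 ≈ 17425.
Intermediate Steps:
n(t) = 1/(2*t)
x = 21/4 (x = 5 + (½)/2 = 5 + (½)*(½) = 5 + ¼ = 21/4 ≈ 5.2500)
j*x = 3319*(21/4) = 69699/4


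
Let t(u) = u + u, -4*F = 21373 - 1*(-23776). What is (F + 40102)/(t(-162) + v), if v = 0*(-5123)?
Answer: -115259/1296 ≈ -88.934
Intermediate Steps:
F = -45149/4 (F = -(21373 - 1*(-23776))/4 = -(21373 + 23776)/4 = -1/4*45149 = -45149/4 ≈ -11287.)
t(u) = 2*u
v = 0
(F + 40102)/(t(-162) + v) = (-45149/4 + 40102)/(2*(-162) + 0) = 115259/(4*(-324 + 0)) = (115259/4)/(-324) = (115259/4)*(-1/324) = -115259/1296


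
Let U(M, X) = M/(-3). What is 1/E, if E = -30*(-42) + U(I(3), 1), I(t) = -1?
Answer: 3/3781 ≈ 0.00079344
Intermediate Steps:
U(M, X) = -M/3 (U(M, X) = M*(-1/3) = -M/3)
E = 3781/3 (E = -30*(-42) - 1/3*(-1) = 1260 + 1/3 = 3781/3 ≈ 1260.3)
1/E = 1/(3781/3) = 3/3781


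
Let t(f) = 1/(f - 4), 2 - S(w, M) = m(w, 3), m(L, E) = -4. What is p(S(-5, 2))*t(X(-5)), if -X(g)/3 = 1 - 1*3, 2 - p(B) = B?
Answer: -2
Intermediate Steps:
S(w, M) = 6 (S(w, M) = 2 - 1*(-4) = 2 + 4 = 6)
p(B) = 2 - B
X(g) = 6 (X(g) = -3*(1 - 1*3) = -3*(1 - 3) = -3*(-2) = 6)
t(f) = 1/(-4 + f)
p(S(-5, 2))*t(X(-5)) = (2 - 1*6)/(-4 + 6) = (2 - 6)/2 = -4*1/2 = -2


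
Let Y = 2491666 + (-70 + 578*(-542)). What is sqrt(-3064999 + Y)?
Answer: I*sqrt(886679) ≈ 941.64*I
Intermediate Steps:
Y = 2178320 (Y = 2491666 + (-70 - 313276) = 2491666 - 313346 = 2178320)
sqrt(-3064999 + Y) = sqrt(-3064999 + 2178320) = sqrt(-886679) = I*sqrt(886679)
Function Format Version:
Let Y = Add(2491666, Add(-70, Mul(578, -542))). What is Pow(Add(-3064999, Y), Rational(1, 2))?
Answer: Mul(I, Pow(886679, Rational(1, 2))) ≈ Mul(941.64, I)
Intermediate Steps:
Y = 2178320 (Y = Add(2491666, Add(-70, -313276)) = Add(2491666, -313346) = 2178320)
Pow(Add(-3064999, Y), Rational(1, 2)) = Pow(Add(-3064999, 2178320), Rational(1, 2)) = Pow(-886679, Rational(1, 2)) = Mul(I, Pow(886679, Rational(1, 2)))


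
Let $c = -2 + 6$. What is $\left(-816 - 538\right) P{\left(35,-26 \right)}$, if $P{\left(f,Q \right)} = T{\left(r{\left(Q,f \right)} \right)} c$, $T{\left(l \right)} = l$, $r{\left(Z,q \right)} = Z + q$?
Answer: $-48744$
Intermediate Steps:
$c = 4$
$P{\left(f,Q \right)} = 4 Q + 4 f$ ($P{\left(f,Q \right)} = \left(Q + f\right) 4 = 4 Q + 4 f$)
$\left(-816 - 538\right) P{\left(35,-26 \right)} = \left(-816 - 538\right) \left(4 \left(-26\right) + 4 \cdot 35\right) = - 1354 \left(-104 + 140\right) = \left(-1354\right) 36 = -48744$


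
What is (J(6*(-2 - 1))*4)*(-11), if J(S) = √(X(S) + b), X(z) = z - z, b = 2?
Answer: -44*√2 ≈ -62.225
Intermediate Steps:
X(z) = 0
J(S) = √2 (J(S) = √(0 + 2) = √2)
(J(6*(-2 - 1))*4)*(-11) = (√2*4)*(-11) = (4*√2)*(-11) = -44*√2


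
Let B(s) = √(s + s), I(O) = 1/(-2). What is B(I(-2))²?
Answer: -1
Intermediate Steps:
I(O) = -½
B(s) = √2*√s (B(s) = √(2*s) = √2*√s)
B(I(-2))² = (√2*√(-½))² = (√2*(I*√2/2))² = I² = -1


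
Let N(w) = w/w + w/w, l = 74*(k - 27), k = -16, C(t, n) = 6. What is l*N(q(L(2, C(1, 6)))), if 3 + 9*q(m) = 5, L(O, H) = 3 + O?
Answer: -6364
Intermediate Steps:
q(m) = 2/9 (q(m) = -1/3 + (1/9)*5 = -1/3 + 5/9 = 2/9)
l = -3182 (l = 74*(-16 - 27) = 74*(-43) = -3182)
N(w) = 2 (N(w) = 1 + 1 = 2)
l*N(q(L(2, C(1, 6)))) = -3182*2 = -6364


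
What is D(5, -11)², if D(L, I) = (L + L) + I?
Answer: 1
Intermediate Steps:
D(L, I) = I + 2*L (D(L, I) = 2*L + I = I + 2*L)
D(5, -11)² = (-11 + 2*5)² = (-11 + 10)² = (-1)² = 1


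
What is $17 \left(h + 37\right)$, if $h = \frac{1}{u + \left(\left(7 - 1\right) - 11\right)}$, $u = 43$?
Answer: $\frac{23919}{38} \approx 629.45$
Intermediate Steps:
$h = \frac{1}{38}$ ($h = \frac{1}{43 + \left(\left(7 - 1\right) - 11\right)} = \frac{1}{43 + \left(6 - 11\right)} = \frac{1}{43 - 5} = \frac{1}{38} \approx 0.026316$)
$17 \left(h + 37\right) = 17 \left(\frac{1}{38} + 37\right) = 17 \cdot \frac{1407}{38} = \frac{23919}{38}$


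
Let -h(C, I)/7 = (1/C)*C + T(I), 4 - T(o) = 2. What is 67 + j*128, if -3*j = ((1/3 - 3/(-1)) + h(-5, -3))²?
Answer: -357743/27 ≈ -13250.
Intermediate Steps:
T(o) = 2 (T(o) = 4 - 1*2 = 4 - 2 = 2)
h(C, I) = -21 (h(C, I) = -7*((1/C)*C + 2) = -7*(C/C + 2) = -7*(1 + 2) = -7*3 = -21)
j = -2809/27 (j = -((1/3 - 3/(-1)) - 21)²/3 = -((1*(⅓) - 3*(-1)) - 21)²/3 = -((⅓ + 3) - 21)²/3 = -(10/3 - 21)²/3 = -(-53/3)²/3 = -⅓*2809/9 = -2809/27 ≈ -104.04)
67 + j*128 = 67 - 2809/27*128 = 67 - 359552/27 = -357743/27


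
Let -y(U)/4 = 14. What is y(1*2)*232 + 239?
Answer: -12753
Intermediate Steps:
y(U) = -56 (y(U) = -4*14 = -56)
y(1*2)*232 + 239 = -56*232 + 239 = -12992 + 239 = -12753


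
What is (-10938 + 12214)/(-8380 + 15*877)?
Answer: 1276/4775 ≈ 0.26723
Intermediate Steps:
(-10938 + 12214)/(-8380 + 15*877) = 1276/(-8380 + 13155) = 1276/4775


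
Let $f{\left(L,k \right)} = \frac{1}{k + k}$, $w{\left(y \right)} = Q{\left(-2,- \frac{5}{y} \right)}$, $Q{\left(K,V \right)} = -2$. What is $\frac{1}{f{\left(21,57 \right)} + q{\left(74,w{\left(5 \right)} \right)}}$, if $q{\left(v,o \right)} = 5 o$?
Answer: $- \frac{114}{1139} \approx -0.10009$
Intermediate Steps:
$w{\left(y \right)} = -2$
$f{\left(L,k \right)} = \frac{1}{2 k}$
$\frac{1}{f{\left(21,57 \right)} + q{\left(74,w{\left(5 \right)} \right)}} = \frac{1}{\frac{1}{2 \cdot 57} + 5 \left(-2\right)} = \frac{1}{\frac{1}{2} \cdot \frac{1}{57} - 10} = \frac{1}{\frac{1}{114} - 10} = \frac{1}{- \frac{1139}{114}} = - \frac{114}{1139}$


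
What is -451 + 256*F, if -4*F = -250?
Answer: 15549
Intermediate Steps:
F = 125/2 (F = -¼*(-250) = 125/2 ≈ 62.500)
-451 + 256*F = -451 + 256*(125/2) = -451 + 16000 = 15549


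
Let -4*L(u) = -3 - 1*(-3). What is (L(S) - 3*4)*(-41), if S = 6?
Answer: 492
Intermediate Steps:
L(u) = 0 (L(u) = -(-3 - 1*(-3))/4 = -(-3 + 3)/4 = -¼*0 = 0)
(L(S) - 3*4)*(-41) = (0 - 3*4)*(-41) = (0 - 12)*(-41) = -12*(-41) = 492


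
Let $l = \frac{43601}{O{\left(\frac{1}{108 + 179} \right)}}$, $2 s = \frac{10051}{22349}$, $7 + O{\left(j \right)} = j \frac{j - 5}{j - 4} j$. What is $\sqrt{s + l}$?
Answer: $\frac{i \sqrt{5442625782029603924852513507302}}{29560542556366} \approx 78.921 i$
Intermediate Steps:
$O{\left(j \right)} = -7 + \frac{j^{2} \left(-5 + j\right)}{-4 + j}$ ($O{\left(j \right)} = -7 + j \frac{j - 5}{j - 4} j = -7 + j \frac{-5 + j}{-4 + j} j = -7 + \frac{j \left(-5 + j\right)}{-4 + j} j = -7 + \frac{j^{2} \left(-5 + j\right)}{-4 + j}$)
$s = \frac{10051}{44698}$ ($s = \frac{10051 \cdot \frac{1}{22349}}{2} = \frac{1}{2} \cdot \frac{10051}{22349} = \frac{10051}{44698} \approx 0.22486$)
$l = - \frac{4119302272043}{661339267}$ ($l = \frac{43601}{\frac{1}{-4 + \frac{1}{108 + 179}} \left(28 + \left(\frac{1}{108 + 179}\right)^{3} - \frac{7}{108 + 179} - 5 \left(\frac{1}{108 + 179}\right)^{2}\right)} = \frac{43601}{\frac{1}{-4 + \frac{1}{287}} \left(28 + \left(\frac{1}{287}\right)^{3} - \frac{7}{287} - 5 \left(\frac{1}{287}\right)^{2}\right)} = \frac{43601}{\frac{1}{-4 + \frac{1}{287}} \left(28 + \left(\frac{1}{287}\right)^{3} - \frac{1}{41} - \frac{5}{82369}\right)} = \frac{43601}{\frac{1}{- \frac{1147}{287}} \left(28 + \frac{1}{23639903} - \frac{1}{41} - \frac{5}{82369}\right)} = \frac{43601}{\left(- \frac{287}{1147}\right) \left(28 + \frac{1}{23639903} - \frac{1}{41} - \frac{5}{82369}\right)} = \frac{43601}{\left(- \frac{287}{1147}\right) \frac{661339267}{23639903}} = \frac{43601}{- \frac{661339267}{94477243}} = 43601 \left(- \frac{94477243}{661339267}\right) = - \frac{4119302272043}{661339267} \approx -6228.7$)
$\sqrt{s + l} = \sqrt{\frac{10051}{44698} - \frac{4119302272043}{661339267}} = \sqrt{- \frac{184117925834805397}{29560542556366}} = \frac{i \sqrt{5442625782029603924852513507302}}{29560542556366}$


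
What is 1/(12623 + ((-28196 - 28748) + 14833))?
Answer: -1/29488 ≈ -3.3912e-5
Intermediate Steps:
1/(12623 + ((-28196 - 28748) + 14833)) = 1/(12623 + (-56944 + 14833)) = 1/(12623 - 42111) = 1/(-29488) = -1/29488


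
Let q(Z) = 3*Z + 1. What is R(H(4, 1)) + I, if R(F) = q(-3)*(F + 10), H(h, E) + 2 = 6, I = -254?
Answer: -366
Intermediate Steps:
q(Z) = 1 + 3*Z
H(h, E) = 4 (H(h, E) = -2 + 6 = 4)
R(F) = -80 - 8*F (R(F) = (1 + 3*(-3))*(F + 10) = (1 - 9)*(10 + F) = -8*(10 + F) = -80 - 8*F)
R(H(4, 1)) + I = (-80 - 8*4) - 254 = (-80 - 32) - 254 = -112 - 254 = -366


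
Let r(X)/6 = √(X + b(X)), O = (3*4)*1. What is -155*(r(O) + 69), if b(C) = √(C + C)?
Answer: -10695 - 930*√(12 + 2*√6) ≈ -14518.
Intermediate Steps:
b(C) = √2*√C (b(C) = √(2*C) = √2*√C)
O = 12 (O = 12*1 = 12)
r(X) = 6*√(X + √2*√X)
-155*(r(O) + 69) = -155*(6*√(12 + √2*√12) + 69) = -155*(6*√(12 + √2*(2*√3)) + 69) = -155*(6*√(12 + 2*√6) + 69) = -155*(69 + 6*√(12 + 2*√6)) = -10695 - 930*√(12 + 2*√6)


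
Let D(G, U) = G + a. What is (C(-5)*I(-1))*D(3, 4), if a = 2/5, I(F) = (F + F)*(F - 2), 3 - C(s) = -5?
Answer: 816/5 ≈ 163.20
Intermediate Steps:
C(s) = 8 (C(s) = 3 - 1*(-5) = 3 + 5 = 8)
I(F) = 2*F*(-2 + F) (I(F) = (2*F)*(-2 + F) = 2*F*(-2 + F))
a = 2/5 (a = 2*(1/5) = 2/5 ≈ 0.40000)
D(G, U) = 2/5 + G (D(G, U) = G + 2/5 = 2/5 + G)
(C(-5)*I(-1))*D(3, 4) = (8*(2*(-1)*(-2 - 1)))*(2/5 + 3) = (8*(2*(-1)*(-3)))*(17/5) = (8*6)*(17/5) = 48*(17/5) = 816/5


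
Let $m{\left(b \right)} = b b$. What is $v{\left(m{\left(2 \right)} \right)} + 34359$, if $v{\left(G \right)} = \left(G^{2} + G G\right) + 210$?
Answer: $34601$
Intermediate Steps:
$m{\left(b \right)} = b^{2}$
$v{\left(G \right)} = 210 + 2 G^{2}$ ($v{\left(G \right)} = \left(G^{2} + G^{2}\right) + 210 = 2 G^{2} + 210 = 210 + 2 G^{2}$)
$v{\left(m{\left(2 \right)} \right)} + 34359 = \left(210 + 2 \left(2^{2}\right)^{2}\right) + 34359 = \left(210 + 2 \cdot 4^{2}\right) + 34359 = \left(210 + 2 \cdot 16\right) + 34359 = \left(210 + 32\right) + 34359 = 242 + 34359 = 34601$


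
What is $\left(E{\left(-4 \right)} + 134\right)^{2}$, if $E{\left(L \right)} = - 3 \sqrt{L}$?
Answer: $17920 - 1608 i \approx 17920.0 - 1608.0 i$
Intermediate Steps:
$\left(E{\left(-4 \right)} + 134\right)^{2} = \left(- 3 \sqrt{-4} + 134\right)^{2} = \left(- 3 \cdot 2 i + 134\right)^{2} = \left(- 6 i + 134\right)^{2} = \left(134 - 6 i\right)^{2}$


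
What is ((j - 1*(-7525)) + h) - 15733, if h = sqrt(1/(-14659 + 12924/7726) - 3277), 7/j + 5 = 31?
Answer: -213401/26 + I*sqrt(10505952497476664990)/56621255 ≈ -8207.7 + 57.245*I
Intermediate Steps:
j = 7/26 (j = 7/(-5 + 31) = 7/26 ≈ 0.26923)
h = I*sqrt(10505952497476664990)/56621255 (h = sqrt(1/(-14659 + 12924*(1/7726)) - 3277) = sqrt(1/(-14659 + 6462/3863) - 3277) = sqrt(1/(-56621255/3863) - 3277) = sqrt(-3863/56621255 - 3277) = sqrt(-185547856498/56621255) = I*sqrt(10505952497476664990)/56621255 ≈ 57.245*I)
((j - 1*(-7525)) + h) - 15733 = ((7/26 - 1*(-7525)) + I*sqrt(10505952497476664990)/56621255) - 15733 = ((7/26 + 7525) + I*sqrt(10505952497476664990)/56621255) - 15733 = (195657/26 + I*sqrt(10505952497476664990)/56621255) - 15733 = -213401/26 + I*sqrt(10505952497476664990)/56621255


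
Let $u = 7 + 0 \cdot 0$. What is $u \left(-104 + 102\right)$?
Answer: $-14$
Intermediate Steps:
$u = 7$ ($u = 7 + 0 = 7$)
$u \left(-104 + 102\right) = 7 \left(-104 + 102\right) = 7 \left(-2\right) = -14$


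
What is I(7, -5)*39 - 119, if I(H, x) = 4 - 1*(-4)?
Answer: 193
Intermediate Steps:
I(H, x) = 8 (I(H, x) = 4 + 4 = 8)
I(7, -5)*39 - 119 = 8*39 - 119 = 312 - 119 = 193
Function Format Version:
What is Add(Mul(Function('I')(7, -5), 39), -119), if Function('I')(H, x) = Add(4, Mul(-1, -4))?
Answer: 193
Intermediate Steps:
Function('I')(H, x) = 8 (Function('I')(H, x) = Add(4, 4) = 8)
Add(Mul(Function('I')(7, -5), 39), -119) = Add(Mul(8, 39), -119) = Add(312, -119) = 193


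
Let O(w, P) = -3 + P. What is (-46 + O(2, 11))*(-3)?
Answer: 114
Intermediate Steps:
(-46 + O(2, 11))*(-3) = (-46 + (-3 + 11))*(-3) = (-46 + 8)*(-3) = -38*(-3) = 114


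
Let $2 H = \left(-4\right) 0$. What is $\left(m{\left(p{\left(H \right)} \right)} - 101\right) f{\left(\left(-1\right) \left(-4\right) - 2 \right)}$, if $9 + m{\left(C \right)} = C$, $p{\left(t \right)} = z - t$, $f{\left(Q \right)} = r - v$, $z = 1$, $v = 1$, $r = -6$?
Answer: $763$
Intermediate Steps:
$H = 0$ ($H = \frac{\left(-4\right) 0}{2} = \frac{1}{2} \cdot 0 = 0$)
$f{\left(Q \right)} = -7$ ($f{\left(Q \right)} = -6 - 1 = -7$)
$p{\left(t \right)} = 1 - t$
$m{\left(C \right)} = -9 + C$
$\left(m{\left(p{\left(H \right)} \right)} - 101\right) f{\left(\left(-1\right) \left(-4\right) - 2 \right)} = \left(\left(-9 + \left(1 - 0\right)\right) - 101\right) \left(-7\right) = \left(\left(-9 + \left(1 + 0\right)\right) - 101\right) \left(-7\right) = \left(\left(-9 + 1\right) - 101\right) \left(-7\right) = \left(-8 - 101\right) \left(-7\right) = \left(-109\right) \left(-7\right) = 763$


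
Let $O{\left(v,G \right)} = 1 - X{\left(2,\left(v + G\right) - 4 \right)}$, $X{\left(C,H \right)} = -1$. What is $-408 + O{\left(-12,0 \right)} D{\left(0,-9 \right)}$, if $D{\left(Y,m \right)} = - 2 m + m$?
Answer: $-390$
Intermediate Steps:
$O{\left(v,G \right)} = 2$ ($O{\left(v,G \right)} = 1 - -1 = 1 + 1 = 2$)
$D{\left(Y,m \right)} = - m$
$-408 + O{\left(-12,0 \right)} D{\left(0,-9 \right)} = -408 + 2 \left(\left(-1\right) \left(-9\right)\right) = -408 + 2 \cdot 9 = -408 + 18 = -390$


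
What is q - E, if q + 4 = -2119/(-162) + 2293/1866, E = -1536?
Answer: 38953072/25191 ≈ 1546.3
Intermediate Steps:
q = 259696/25191 (q = -4 + (-2119/(-162) + 2293/1866) = -4 + (-2119*(-1/162) + 2293*(1/1866)) = -4 + (2119/162 + 2293/1866) = -4 + 360460/25191 = 259696/25191 ≈ 10.309)
q - E = 259696/25191 - 1*(-1536) = 259696/25191 + 1536 = 38953072/25191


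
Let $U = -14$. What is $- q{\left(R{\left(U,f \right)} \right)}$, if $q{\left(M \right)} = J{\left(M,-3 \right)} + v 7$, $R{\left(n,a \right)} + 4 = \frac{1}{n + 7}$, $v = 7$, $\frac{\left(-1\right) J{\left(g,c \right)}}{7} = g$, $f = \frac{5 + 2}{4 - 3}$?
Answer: $-78$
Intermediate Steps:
$f = 7$ ($f = \frac{7}{1} = 7 \cdot 1 = 7$)
$J{\left(g,c \right)} = - 7 g$
$R{\left(n,a \right)} = -4 + \frac{1}{7 + n}$ ($R{\left(n,a \right)} = -4 + \frac{1}{n + 7} = -4 + \frac{1}{7 + n}$)
$q{\left(M \right)} = 49 - 7 M$ ($q{\left(M \right)} = - 7 M + 7 \cdot 7 = - 7 M + 49 = 49 - 7 M$)
$- q{\left(R{\left(U,f \right)} \right)} = - (49 - 7 \frac{-27 - -56}{7 - 14}) = - (49 - 7 \frac{-27 + 56}{-7}) = - (49 - 7 \left(\left(- \frac{1}{7}\right) 29\right)) = - (49 - -29) = - (49 + 29) = \left(-1\right) 78 = -78$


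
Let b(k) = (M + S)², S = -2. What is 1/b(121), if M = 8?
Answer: 1/36 ≈ 0.027778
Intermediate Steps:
b(k) = 36 (b(k) = (8 - 2)² = 6² = 36)
1/b(121) = 1/36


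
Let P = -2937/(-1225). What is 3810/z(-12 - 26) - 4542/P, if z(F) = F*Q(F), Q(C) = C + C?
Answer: -2676249605/1413676 ≈ -1893.1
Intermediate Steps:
Q(C) = 2*C
z(F) = 2*F² (z(F) = F*(2*F) = 2*F²)
P = 2937/1225 (P = -2937*(-1/1225) = 2937/1225 ≈ 2.3976)
3810/z(-12 - 26) - 4542/P = 3810/((2*(-12 - 26)²)) - 4542/2937/1225 = 3810/((2*(-38)²)) - 4542*1225/2937 = 3810/((2*1444)) - 1854650/979 = 3810/2888 - 1854650/979 = 3810*(1/2888) - 1854650/979 = 1905/1444 - 1854650/979 = -2676249605/1413676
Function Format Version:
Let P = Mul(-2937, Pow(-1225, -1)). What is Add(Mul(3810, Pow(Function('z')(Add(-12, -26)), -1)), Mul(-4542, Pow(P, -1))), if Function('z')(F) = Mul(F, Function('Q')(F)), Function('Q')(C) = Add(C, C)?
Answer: Rational(-2676249605, 1413676) ≈ -1893.1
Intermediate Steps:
Function('Q')(C) = Mul(2, C)
Function('z')(F) = Mul(2, Pow(F, 2)) (Function('z')(F) = Mul(F, Mul(2, F)) = Mul(2, Pow(F, 2)))
P = Rational(2937, 1225) (P = Mul(-2937, Rational(-1, 1225)) = Rational(2937, 1225) ≈ 2.3976)
Add(Mul(3810, Pow(Function('z')(Add(-12, -26)), -1)), Mul(-4542, Pow(P, -1))) = Add(Mul(3810, Pow(Mul(2, Pow(Add(-12, -26), 2)), -1)), Mul(-4542, Pow(Rational(2937, 1225), -1))) = Add(Mul(3810, Pow(Mul(2, Pow(-38, 2)), -1)), Mul(-4542, Rational(1225, 2937))) = Add(Mul(3810, Pow(Mul(2, 1444), -1)), Rational(-1854650, 979)) = Add(Mul(3810, Pow(2888, -1)), Rational(-1854650, 979)) = Add(Mul(3810, Rational(1, 2888)), Rational(-1854650, 979)) = Add(Rational(1905, 1444), Rational(-1854650, 979)) = Rational(-2676249605, 1413676)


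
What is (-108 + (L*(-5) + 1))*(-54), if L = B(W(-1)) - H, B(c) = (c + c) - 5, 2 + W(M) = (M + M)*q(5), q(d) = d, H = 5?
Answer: -3402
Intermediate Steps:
W(M) = -2 + 10*M (W(M) = -2 + (M + M)*5 = -2 + (2*M)*5 = -2 + 10*M)
B(c) = -5 + 2*c (B(c) = 2*c - 5 = -5 + 2*c)
L = -34 (L = (-5 + 2*(-2 + 10*(-1))) - 1*5 = (-5 + 2*(-2 - 10)) - 5 = (-5 + 2*(-12)) - 5 = (-5 - 24) - 5 = -29 - 5 = -34)
(-108 + (L*(-5) + 1))*(-54) = (-108 + (-34*(-5) + 1))*(-54) = (-108 + (170 + 1))*(-54) = (-108 + 171)*(-54) = 63*(-54) = -3402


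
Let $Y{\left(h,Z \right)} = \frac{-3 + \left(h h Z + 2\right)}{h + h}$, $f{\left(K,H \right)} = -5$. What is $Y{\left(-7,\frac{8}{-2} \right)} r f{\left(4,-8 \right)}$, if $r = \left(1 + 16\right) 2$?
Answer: $- \frac{16745}{7} \approx -2392.1$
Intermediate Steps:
$r = 34$ ($r = 17 \cdot 2 = 34$)
$Y{\left(h,Z \right)} = \frac{-1 + Z h^{2}}{2 h}$ ($Y{\left(h,Z \right)} = \frac{-3 + \left(h^{2} Z + 2\right)}{2 h} = \left(-3 + \left(Z h^{2} + 2\right)\right) \frac{1}{2 h} = \left(-3 + \left(2 + Z h^{2}\right)\right) \frac{1}{2 h} = \left(-1 + Z h^{2}\right) \frac{1}{2 h} = \frac{-1 + Z h^{2}}{2 h}$)
$Y{\left(-7,\frac{8}{-2} \right)} r f{\left(4,-8 \right)} = \frac{-1 + \frac{8}{-2} \left(-7\right)^{2}}{2 \left(-7\right)} 34 \left(-5\right) = \frac{1}{2} \left(- \frac{1}{7}\right) \left(-1 + 8 \left(- \frac{1}{2}\right) 49\right) 34 \left(-5\right) = \frac{1}{2} \left(- \frac{1}{7}\right) \left(-1 - 196\right) 34 \left(-5\right) = \frac{1}{2} \left(- \frac{1}{7}\right) \left(-197\right) 34 \left(-5\right) = \frac{197}{14} \cdot 34 \left(-5\right) = \frac{3349}{7} \left(-5\right) = - \frac{16745}{7}$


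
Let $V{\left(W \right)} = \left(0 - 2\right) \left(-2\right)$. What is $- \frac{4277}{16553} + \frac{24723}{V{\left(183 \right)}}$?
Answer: $\frac{409222711}{66212} \approx 6180.5$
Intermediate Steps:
$V{\left(W \right)} = 4$ ($V{\left(W \right)} = \left(-2\right) \left(-2\right) = 4$)
$- \frac{4277}{16553} + \frac{24723}{V{\left(183 \right)}} = - \frac{4277}{16553} + \frac{24723}{4} = \frac{409222711}{66212}$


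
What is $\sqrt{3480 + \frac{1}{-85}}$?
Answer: $\frac{\sqrt{25142915}}{85} \approx 58.991$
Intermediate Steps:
$\sqrt{3480 + \frac{1}{-85}} = \sqrt{3480 - \frac{1}{85}} = \sqrt{\frac{295799}{85}} = \frac{\sqrt{25142915}}{85}$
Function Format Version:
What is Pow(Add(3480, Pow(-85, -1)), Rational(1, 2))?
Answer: Mul(Rational(1, 85), Pow(25142915, Rational(1, 2))) ≈ 58.991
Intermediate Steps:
Pow(Add(3480, Pow(-85, -1)), Rational(1, 2)) = Pow(Add(3480, Rational(-1, 85)), Rational(1, 2)) = Pow(Rational(295799, 85), Rational(1, 2)) = Mul(Rational(1, 85), Pow(25142915, Rational(1, 2)))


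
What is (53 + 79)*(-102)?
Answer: -13464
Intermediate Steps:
(53 + 79)*(-102) = 132*(-102) = -13464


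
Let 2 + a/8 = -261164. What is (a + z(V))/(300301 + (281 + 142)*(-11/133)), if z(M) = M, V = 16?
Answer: -69469624/9983845 ≈ -6.9582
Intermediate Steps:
a = -2089328 (a = -16 + 8*(-261164) = -16 - 2089312 = -2089328)
(a + z(V))/(300301 + (281 + 142)*(-11/133)) = (-2089328 + 16)/(300301 + (281 + 142)*(-11/133)) = -2089312/(300301 + 423*(-11*1/133)) = -2089312/(300301 + 423*(-11/133)) = -2089312/(300301 - 4653/133) = -2089312/39935380/133 = -2089312*133/39935380 = -69469624/9983845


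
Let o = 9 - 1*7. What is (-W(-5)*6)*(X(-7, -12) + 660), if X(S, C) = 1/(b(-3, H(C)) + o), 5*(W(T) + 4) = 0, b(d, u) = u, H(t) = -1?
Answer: 15864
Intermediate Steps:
o = 2 (o = 9 - 7 = 2)
W(T) = -4 (W(T) = -4 + (⅕)*0 = -4 + 0 = -4)
X(S, C) = 1 (X(S, C) = 1/(-1 + 2) = 1/1 = 1)
(-W(-5)*6)*(X(-7, -12) + 660) = (-1*(-4)*6)*(1 + 660) = (4*6)*661 = 24*661 = 15864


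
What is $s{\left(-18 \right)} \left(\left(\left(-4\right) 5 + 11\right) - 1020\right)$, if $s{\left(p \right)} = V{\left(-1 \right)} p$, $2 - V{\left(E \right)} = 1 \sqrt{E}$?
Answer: $37044 - 18522 i \approx 37044.0 - 18522.0 i$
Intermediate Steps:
$V{\left(E \right)} = 2 - \sqrt{E}$ ($V{\left(E \right)} = 2 - 1 \sqrt{E} = 2 - \sqrt{E}$)
$s{\left(p \right)} = p \left(2 - i\right)$ ($s{\left(p \right)} = \left(2 - \sqrt{-1}\right) p = \left(2 - i\right) p = p \left(2 - i\right)$)
$s{\left(-18 \right)} \left(\left(\left(-4\right) 5 + 11\right) - 1020\right) = - 18 \left(2 - i\right) \left(\left(\left(-4\right) 5 + 11\right) - 1020\right) = \left(-36 + 18 i\right) \left(\left(-20 + 11\right) - 1020\right) = \left(-36 + 18 i\right) \left(-9 - 1020\right) = \left(-36 + 18 i\right) \left(-1029\right) = 37044 - 18522 i$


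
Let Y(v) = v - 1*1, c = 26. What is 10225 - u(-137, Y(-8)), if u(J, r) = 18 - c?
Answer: 10233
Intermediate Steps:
Y(v) = -1 + v (Y(v) = v - 1 = -1 + v)
u(J, r) = -8 (u(J, r) = 18 - 1*26 = 18 - 26 = -8)
10225 - u(-137, Y(-8)) = 10225 - 1*(-8) = 10225 + 8 = 10233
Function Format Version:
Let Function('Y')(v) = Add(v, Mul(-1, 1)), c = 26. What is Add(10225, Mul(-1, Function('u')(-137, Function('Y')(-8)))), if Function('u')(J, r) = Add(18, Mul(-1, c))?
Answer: 10233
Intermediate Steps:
Function('Y')(v) = Add(-1, v) (Function('Y')(v) = Add(v, -1) = Add(-1, v))
Function('u')(J, r) = -8 (Function('u')(J, r) = Add(18, Mul(-1, 26)) = Add(18, -26) = -8)
Add(10225, Mul(-1, Function('u')(-137, Function('Y')(-8)))) = Add(10225, Mul(-1, -8)) = Add(10225, 8) = 10233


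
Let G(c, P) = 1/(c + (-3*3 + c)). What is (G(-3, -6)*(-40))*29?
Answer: 232/3 ≈ 77.333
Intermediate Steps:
G(c, P) = 1/(-9 + 2*c) (G(c, P) = 1/(c + (-9 + c)) = 1/(-9 + 2*c))
(G(-3, -6)*(-40))*29 = (-40/(-9 + 2*(-3)))*29 = (-40/(-9 - 6))*29 = (-40/(-15))*29 = -1/15*(-40)*29 = (8/3)*29 = 232/3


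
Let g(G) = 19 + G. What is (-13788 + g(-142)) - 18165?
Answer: -32076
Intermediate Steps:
(-13788 + g(-142)) - 18165 = (-13788 + (19 - 142)) - 18165 = (-13788 - 123) - 18165 = -13911 - 18165 = -32076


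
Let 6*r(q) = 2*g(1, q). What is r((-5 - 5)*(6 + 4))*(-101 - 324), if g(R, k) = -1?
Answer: 425/3 ≈ 141.67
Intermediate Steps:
r(q) = -⅓ (r(q) = (2*(-1))/6 = (⅙)*(-2) = -⅓)
r((-5 - 5)*(6 + 4))*(-101 - 324) = -(-101 - 324)/3 = -⅓*(-425) = 425/3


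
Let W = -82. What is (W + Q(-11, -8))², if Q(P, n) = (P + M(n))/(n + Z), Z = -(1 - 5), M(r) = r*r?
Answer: 145161/16 ≈ 9072.6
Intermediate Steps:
M(r) = r²
Z = 4 (Z = -1*(-4) = 4)
Q(P, n) = (P + n²)/(4 + n) (Q(P, n) = (P + n²)/(n + 4) = (P + n²)/(4 + n))
(W + Q(-11, -8))² = (-82 + (-11 + (-8)²)/(4 - 8))² = (-82 + (-11 + 64)/(-4))² = (-82 - ¼*53)² = (-82 - 53/4)² = (-381/4)² = 145161/16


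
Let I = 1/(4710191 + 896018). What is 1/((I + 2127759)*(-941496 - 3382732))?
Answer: -5606209/51582252733810252096 ≈ -1.0868e-13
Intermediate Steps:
I = 1/5606209 ≈ 1.7837e-7
1/((I + 2127759)*(-941496 - 3382732)) = 1/((1/5606209 + 2127759)*(-941496 - 3382732)) = 1/((11928661655632/5606209)*(-4324228)) = 1/(-51582252733810252096/5606209) = -5606209/51582252733810252096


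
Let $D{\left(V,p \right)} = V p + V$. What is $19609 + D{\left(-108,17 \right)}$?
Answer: $17665$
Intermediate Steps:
$D{\left(V,p \right)} = V + V p$
$19609 + D{\left(-108,17 \right)} = 19609 - 108 \left(1 + 17\right) = 19609 - 1944 = 17665$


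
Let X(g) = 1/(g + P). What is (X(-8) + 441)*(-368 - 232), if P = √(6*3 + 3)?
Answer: -11373000/43 + 600*√21/43 ≈ -2.6442e+5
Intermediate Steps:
P = √21 (P = √(18 + 3) = √21 ≈ 4.5826)
X(g) = 1/(g + √21)
(X(-8) + 441)*(-368 - 232) = (1/(-8 + √21) + 441)*(-368 - 232) = (441 + 1/(-8 + √21))*(-600) = -264600 - 600/(-8 + √21)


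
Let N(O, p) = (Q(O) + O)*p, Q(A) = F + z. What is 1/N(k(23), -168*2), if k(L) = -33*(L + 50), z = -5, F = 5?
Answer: 1/809424 ≈ 1.2354e-6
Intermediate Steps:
k(L) = -1650 - 33*L (k(L) = -33*(50 + L) = -1650 - 33*L)
Q(A) = 0 (Q(A) = 5 - 5 = 0)
N(O, p) = O*p (N(O, p) = (0 + O)*p = O*p)
1/N(k(23), -168*2) = 1/((-1650 - 33*23)*(-168*2)) = 1/((-1650 - 759)*(-336)) = 1/(-2409*(-336)) = 1/809424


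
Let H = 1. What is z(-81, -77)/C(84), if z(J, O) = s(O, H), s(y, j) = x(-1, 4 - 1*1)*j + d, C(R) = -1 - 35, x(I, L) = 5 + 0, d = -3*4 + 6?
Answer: 1/36 ≈ 0.027778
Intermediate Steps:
d = -6 (d = -12 + 6 = -6)
x(I, L) = 5
C(R) = -36
s(y, j) = -6 + 5*j (s(y, j) = 5*j - 6 = -6 + 5*j)
z(J, O) = -1 (z(J, O) = -6 + 5*1 = -6 + 5 = -1)
z(-81, -77)/C(84) = -1/(-36) = -1*(-1/36) = 1/36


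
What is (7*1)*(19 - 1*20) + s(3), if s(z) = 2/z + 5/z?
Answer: -14/3 ≈ -4.6667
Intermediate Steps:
s(z) = 7/z
(7*1)*(19 - 1*20) + s(3) = (7*1)*(19 - 1*20) + 7/3 = 7*(19 - 20) + 7*(⅓) = 7*(-1) + 7/3 = -7 + 7/3 = -14/3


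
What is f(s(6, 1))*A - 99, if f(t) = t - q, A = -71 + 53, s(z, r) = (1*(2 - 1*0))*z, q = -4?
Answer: -387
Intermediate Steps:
s(z, r) = 2*z (s(z, r) = (1*(2 + 0))*z = (1*2)*z = 2*z)
A = -18
f(t) = 4 + t (f(t) = t - 1*(-4) = t + 4 = 4 + t)
f(s(6, 1))*A - 99 = (4 + 2*6)*(-18) - 99 = (4 + 12)*(-18) - 99 = 16*(-18) - 99 = -288 - 99 = -387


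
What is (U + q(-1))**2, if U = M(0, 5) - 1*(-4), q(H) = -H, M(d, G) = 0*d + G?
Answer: 100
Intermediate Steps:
M(d, G) = G (M(d, G) = 0 + G = G)
U = 9 (U = 5 - 1*(-4) = 5 + 4 = 9)
(U + q(-1))**2 = (9 - 1*(-1))**2 = (9 + 1)**2 = 10**2 = 100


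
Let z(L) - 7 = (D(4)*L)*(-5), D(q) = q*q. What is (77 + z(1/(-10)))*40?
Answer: 3680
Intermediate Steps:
D(q) = q²
z(L) = 7 - 80*L (z(L) = 7 + (4²*L)*(-5) = 7 + (16*L)*(-5) = 7 - 80*L)
(77 + z(1/(-10)))*40 = (77 + (7 - 80/(-10)))*40 = (77 + (7 - 80*(-⅒)))*40 = (77 + (7 + 8))*40 = (77 + 15)*40 = 92*40 = 3680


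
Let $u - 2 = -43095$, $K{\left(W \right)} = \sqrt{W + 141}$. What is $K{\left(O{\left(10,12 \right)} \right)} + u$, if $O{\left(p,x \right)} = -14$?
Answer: $-43093 + \sqrt{127} \approx -43082.0$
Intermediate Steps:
$K{\left(W \right)} = \sqrt{141 + W}$
$u = -43093$ ($u = 2 - 43095 = -43093$)
$K{\left(O{\left(10,12 \right)} \right)} + u = \sqrt{141 - 14} - 43093 = \sqrt{127} - 43093 = -43093 + \sqrt{127}$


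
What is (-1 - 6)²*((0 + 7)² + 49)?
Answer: 4802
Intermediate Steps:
(-1 - 6)²*((0 + 7)² + 49) = (-7)²*(7² + 49) = 49*(49 + 49) = 49*98 = 4802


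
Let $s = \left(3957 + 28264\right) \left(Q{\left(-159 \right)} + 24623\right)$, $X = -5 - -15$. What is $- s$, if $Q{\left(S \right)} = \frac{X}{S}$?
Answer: $- \frac{126146729387}{159} \approx -7.9338 \cdot 10^{8}$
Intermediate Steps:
$X = 10$ ($X = -5 + 15 = 10$)
$Q{\left(S \right)} = \frac{10}{S}$
$s = \frac{126146729387}{159}$ ($s = \left(3957 + 28264\right) \left(\frac{10}{-159} + 24623\right) = 32221 \left(10 \left(- \frac{1}{159}\right) + 24623\right) = 32221 \left(- \frac{10}{159} + 24623\right) = 32221 \cdot \frac{3915047}{159} = \frac{126146729387}{159} \approx 7.9338 \cdot 10^{8}$)
$- s = \left(-1\right) \frac{126146729387}{159} = - \frac{126146729387}{159}$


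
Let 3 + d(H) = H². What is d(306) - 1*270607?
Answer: -176974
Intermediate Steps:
d(H) = -3 + H²
d(306) - 1*270607 = (-3 + 306²) - 1*270607 = (-3 + 93636) - 270607 = 93633 - 270607 = -176974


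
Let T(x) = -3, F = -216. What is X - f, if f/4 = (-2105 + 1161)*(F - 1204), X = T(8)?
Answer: -5361923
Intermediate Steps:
X = -3
f = 5361920 (f = 4*((-2105 + 1161)*(-216 - 1204)) = 4*(-944*(-1420)) = 4*1340480 = 5361920)
X - f = -3 - 1*5361920 = -3 - 5361920 = -5361923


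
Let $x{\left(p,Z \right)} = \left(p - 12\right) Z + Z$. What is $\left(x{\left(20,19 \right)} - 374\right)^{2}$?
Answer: $41209$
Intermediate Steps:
$x{\left(p,Z \right)} = Z + Z \left(-12 + p\right)$ ($x{\left(p,Z \right)} = \left(-12 + p\right) Z + Z = Z \left(-12 + p\right) + Z = Z + Z \left(-12 + p\right)$)
$\left(x{\left(20,19 \right)} - 374\right)^{2} = \left(19 \left(-11 + 20\right) - 374\right)^{2} = \left(19 \cdot 9 - 374\right)^{2} = \left(171 - 374\right)^{2} = \left(-203\right)^{2} = 41209$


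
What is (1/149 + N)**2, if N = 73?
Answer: 118330884/22201 ≈ 5330.0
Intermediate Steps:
(1/149 + N)**2 = (1/149 + 73)**2 = (10878/149)**2 = 118330884/22201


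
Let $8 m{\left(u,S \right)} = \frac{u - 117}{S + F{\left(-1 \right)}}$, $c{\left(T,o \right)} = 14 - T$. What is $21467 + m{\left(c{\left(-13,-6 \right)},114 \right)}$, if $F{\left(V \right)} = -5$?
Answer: $\frac{9359567}{436} \approx 21467.0$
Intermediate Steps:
$m{\left(u,S \right)} = \frac{-117 + u}{8 \left(-5 + S\right)}$ ($m{\left(u,S \right)} = \frac{\left(u - 117\right) \frac{1}{S - 5}}{8} = \frac{\left(-117 + u\right) \frac{1}{-5 + S}}{8} = \frac{\frac{1}{-5 + S} \left(-117 + u\right)}{8} = \frac{-117 + u}{8 \left(-5 + S\right)}$)
$21467 + m{\left(c{\left(-13,-6 \right)},114 \right)} = 21467 + \frac{-117 + \left(14 - -13\right)}{8 \left(-5 + 114\right)} = 21467 + \frac{-117 + \left(14 + 13\right)}{8 \cdot 109} = 21467 + \frac{1}{8} \cdot \frac{1}{109} \left(-117 + 27\right) = 21467 + \frac{1}{8} \cdot \frac{1}{109} \left(-90\right) = 21467 - \frac{45}{436} = \frac{9359567}{436}$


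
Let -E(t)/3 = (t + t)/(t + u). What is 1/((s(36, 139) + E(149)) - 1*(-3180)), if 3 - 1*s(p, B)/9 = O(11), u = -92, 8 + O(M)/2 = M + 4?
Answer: 19/58241 ≈ 0.00032623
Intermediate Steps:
O(M) = -8 + 2*M (O(M) = -16 + 2*(M + 4) = -16 + 2*(4 + M) = -16 + (8 + 2*M) = -8 + 2*M)
s(p, B) = -99 (s(p, B) = 27 - 9*(-8 + 2*11) = 27 - 9*(-8 + 22) = 27 - 9*14 = 27 - 126 = -99)
E(t) = -6*t/(-92 + t) (E(t) = -3*(t + t)/(t - 92) = -3*2*t/(-92 + t) = -6*t/(-92 + t))
1/((s(36, 139) + E(149)) - 1*(-3180)) = 1/((-99 - 6*149/(-92 + 149)) - 1*(-3180)) = 1/((-99 - 6*149/57) + 3180) = 1/((-99 - 6*149*1/57) + 3180) = 1/((-99 - 298/19) + 3180) = 1/(-2179/19 + 3180) = 1/(58241/19) = 19/58241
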